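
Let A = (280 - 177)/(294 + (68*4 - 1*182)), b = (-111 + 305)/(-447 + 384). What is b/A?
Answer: -24832/2163 ≈ -11.480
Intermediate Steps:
b = -194/63 (b = 194/(-63) = 194*(-1/63) = -194/63 ≈ -3.0794)
A = 103/384 (A = 103/(294 + (272 - 182)) = 103/(294 + 90) = 103/384 ≈ 0.26823)
b/A = -194/(63*103/384) = -194/63*384/103 = -24832/2163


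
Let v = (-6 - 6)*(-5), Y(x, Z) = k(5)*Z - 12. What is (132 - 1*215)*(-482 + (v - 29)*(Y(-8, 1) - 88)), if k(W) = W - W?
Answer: 297306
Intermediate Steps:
k(W) = 0
Y(x, Z) = -12 (Y(x, Z) = 0*Z - 12 = 0 - 12 = -12)
v = 60 (v = -12*(-5) = 60)
(132 - 1*215)*(-482 + (v - 29)*(Y(-8, 1) - 88)) = (132 - 1*215)*(-482 + (60 - 29)*(-12 - 88)) = (132 - 215)*(-482 + 31*(-100)) = -83*(-482 - 3100) = -83*(-3582) = 297306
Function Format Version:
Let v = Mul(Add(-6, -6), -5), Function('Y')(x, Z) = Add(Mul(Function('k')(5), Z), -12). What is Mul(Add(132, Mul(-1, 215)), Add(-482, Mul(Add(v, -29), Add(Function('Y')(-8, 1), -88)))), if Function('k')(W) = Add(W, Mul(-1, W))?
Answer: 297306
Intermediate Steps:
Function('k')(W) = 0
Function('Y')(x, Z) = -12 (Function('Y')(x, Z) = Add(Mul(0, Z), -12) = Add(0, -12) = -12)
v = 60 (v = Mul(-12, -5) = 60)
Mul(Add(132, Mul(-1, 215)), Add(-482, Mul(Add(v, -29), Add(Function('Y')(-8, 1), -88)))) = Mul(Add(132, Mul(-1, 215)), Add(-482, Mul(Add(60, -29), Add(-12, -88)))) = Mul(Add(132, -215), Add(-482, Mul(31, -100))) = Mul(-83, Add(-482, -3100)) = Mul(-83, -3582) = 297306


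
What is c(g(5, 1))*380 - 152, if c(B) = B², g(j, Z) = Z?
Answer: 228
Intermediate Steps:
c(g(5, 1))*380 - 152 = 1²*380 - 152 = 1*380 - 152 = 380 - 152 = 228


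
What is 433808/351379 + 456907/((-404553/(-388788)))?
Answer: 20806375517332396/47383809529 ≈ 4.3910e+5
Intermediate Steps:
433808/351379 + 456907/((-404553/(-388788))) = 433808*(1/351379) + 456907/((-404553*(-1/388788))) = 433808/351379 + 456907/(134851/129596) = 433808/351379 + 456907*(129596/134851) = 433808/351379 + 59213319572/134851 = 20806375517332396/47383809529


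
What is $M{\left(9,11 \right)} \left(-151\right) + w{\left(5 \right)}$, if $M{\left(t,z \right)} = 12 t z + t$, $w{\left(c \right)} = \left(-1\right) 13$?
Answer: $-180760$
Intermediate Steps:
$w{\left(c \right)} = -13$
$M{\left(t,z \right)} = t + 12 t z$ ($M{\left(t,z \right)} = 12 t z + t = t + 12 t z$)
$M{\left(9,11 \right)} \left(-151\right) + w{\left(5 \right)} = 9 \left(1 + 12 \cdot 11\right) \left(-151\right) - 13 = 9 \left(1 + 132\right) \left(-151\right) - 13 = 9 \cdot 133 \left(-151\right) - 13 = 1197 \left(-151\right) - 13 = -180747 - 13 = -180760$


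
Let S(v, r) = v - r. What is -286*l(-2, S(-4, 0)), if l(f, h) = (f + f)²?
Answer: -4576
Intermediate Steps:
l(f, h) = 4*f² (l(f, h) = (2*f)² = 4*f²)
-286*l(-2, S(-4, 0)) = -1144*(-2)² = -1144*4 = -286*16 = -4576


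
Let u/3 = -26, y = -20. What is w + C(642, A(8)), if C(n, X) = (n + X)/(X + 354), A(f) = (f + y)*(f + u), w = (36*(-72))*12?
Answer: -6189449/199 ≈ -31103.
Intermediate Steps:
u = -78 (u = 3*(-26) = -78)
w = -31104 (w = -2592*12 = -31104)
A(f) = (-78 + f)*(-20 + f) (A(f) = (f - 20)*(f - 78) = (-20 + f)*(-78 + f) = (-78 + f)*(-20 + f))
C(n, X) = (X + n)/(354 + X)
w + C(642, A(8)) = -31104 + ((1560 + 8² - 98*8) + 642)/(354 + (1560 + 8² - 98*8)) = -31104 + ((1560 + 64 - 784) + 642)/(354 + (1560 + 64 - 784)) = -31104 + (840 + 642)/(354 + 840) = -31104 + 1482/1194 = -31104 + (1/1194)*1482 = -31104 + 247/199 = -6189449/199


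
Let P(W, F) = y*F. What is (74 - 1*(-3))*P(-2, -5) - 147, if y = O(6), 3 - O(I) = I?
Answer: 1008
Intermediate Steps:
O(I) = 3 - I
y = -3 (y = 3 - 1*6 = 3 - 6 = -3)
P(W, F) = -3*F
(74 - 1*(-3))*P(-2, -5) - 147 = (74 - 1*(-3))*(-3*(-5)) - 147 = (74 + 3)*15 - 147 = 77*15 - 147 = 1155 - 147 = 1008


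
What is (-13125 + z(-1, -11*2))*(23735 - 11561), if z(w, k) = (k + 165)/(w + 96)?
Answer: -15177715368/95 ≈ -1.5977e+8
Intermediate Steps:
z(w, k) = (165 + k)/(96 + w)
(-13125 + z(-1, -11*2))*(23735 - 11561) = (-13125 + (165 - 11*2)/(96 - 1))*(23735 - 11561) = (-13125 + (165 - 22)/95)*12174 = (-13125 + (1/95)*143)*12174 = (-13125 + 143/95)*12174 = -1246732/95*12174 = -15177715368/95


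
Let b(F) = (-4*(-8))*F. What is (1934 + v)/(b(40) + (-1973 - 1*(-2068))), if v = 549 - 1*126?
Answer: 2357/1375 ≈ 1.7142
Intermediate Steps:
v = 423 (v = 549 - 126 = 423)
b(F) = 32*F
(1934 + v)/(b(40) + (-1973 - 1*(-2068))) = (1934 + 423)/(32*40 + (-1973 - 1*(-2068))) = 2357/(1280 + (-1973 + 2068)) = 2357/(1280 + 95) = 2357/1375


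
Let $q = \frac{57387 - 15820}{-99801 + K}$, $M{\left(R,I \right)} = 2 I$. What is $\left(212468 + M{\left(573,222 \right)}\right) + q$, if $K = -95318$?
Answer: $\frac{41543134961}{195119} \approx 2.1291 \cdot 10^{5}$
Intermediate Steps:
$q = - \frac{41567}{195119}$ ($q = \frac{57387 - 15820}{-99801 - 95318} = \frac{57387 - 15820}{-195119} = 41567 \left(- \frac{1}{195119}\right) = - \frac{41567}{195119} \approx -0.21303$)
$\left(212468 + M{\left(573,222 \right)}\right) + q = \left(212468 + 2 \cdot 222\right) - \frac{41567}{195119} = \left(212468 + 444\right) - \frac{41567}{195119} = 212912 - \frac{41567}{195119} = \frac{41543134961}{195119}$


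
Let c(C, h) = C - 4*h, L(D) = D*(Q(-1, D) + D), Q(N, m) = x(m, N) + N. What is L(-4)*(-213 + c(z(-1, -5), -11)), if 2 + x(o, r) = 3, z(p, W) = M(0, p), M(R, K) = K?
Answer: -2720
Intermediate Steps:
z(p, W) = p
x(o, r) = 1 (x(o, r) = -2 + 3 = 1)
Q(N, m) = 1 + N
L(D) = D² (L(D) = D*((1 - 1) + D) = D*(0 + D) = D*D = D²)
L(-4)*(-213 + c(z(-1, -5), -11)) = (-4)²*(-213 + (-1 - 4*(-11))) = 16*(-213 + (-1 + 44)) = 16*(-213 + 43) = 16*(-170) = -2720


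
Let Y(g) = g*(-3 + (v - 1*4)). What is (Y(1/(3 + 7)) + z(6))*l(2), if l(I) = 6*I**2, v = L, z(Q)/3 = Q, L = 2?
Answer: 420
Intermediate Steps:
z(Q) = 3*Q
v = 2
Y(g) = -5*g (Y(g) = g*(-3 + (2 - 1*4)) = g*(-3 + (2 - 4)) = g*(-3 - 2) = g*(-5) = -5*g)
(Y(1/(3 + 7)) + z(6))*l(2) = (-5/(3 + 7) + 3*6)*(6*2**2) = (-5/10 + 18)*(6*4) = (-5*1/10 + 18)*24 = (-1/2 + 18)*24 = (35/2)*24 = 420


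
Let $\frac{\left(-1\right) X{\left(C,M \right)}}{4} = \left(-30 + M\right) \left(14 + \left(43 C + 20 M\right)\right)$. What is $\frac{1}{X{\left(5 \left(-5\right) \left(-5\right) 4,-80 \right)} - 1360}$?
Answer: $\frac{1}{8760800} \approx 1.1414 \cdot 10^{-7}$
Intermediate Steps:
$X{\left(C,M \right)} = - 4 \left(-30 + M\right) \left(14 + 20 M + 43 C\right)$ ($X{\left(C,M \right)} = - 4 \left(-30 + M\right) \left(14 + \left(43 C + 20 M\right)\right) = - 4 \left(-30 + M\right) \left(14 + \left(20 M + 43 C\right)\right) = - 4 \left(-30 + M\right) \left(14 + 20 M + 43 C\right)$)
$\frac{1}{X{\left(5 \left(-5\right) \left(-5\right) 4,-80 \right)} - 1360} = \frac{1}{\left(1680 - 80 \left(-80\right)^{2} + 2344 \left(-80\right) + 5160 \cdot 5 \left(-5\right) \left(-5\right) 4 - 172 \cdot 5 \left(-5\right) \left(-5\right) 4 \left(-80\right)\right) - 1360} = \frac{1}{\left(1680 - 512000 - 187520 + 5160 \left(-25\right) \left(-5\right) 4 - 172 \left(-25\right) \left(-5\right) 4 \left(-80\right)\right) - 1360} = \frac{1}{\left(1680 - 512000 - 187520 + 5160 \cdot 125 \cdot 4 - 172 \cdot 125 \cdot 4 \left(-80\right)\right) - 1360} = \frac{1}{\left(1680 - 512000 - 187520 + 5160 \cdot 500 - 86000 \left(-80\right)\right) - 1360} = \frac{1}{\left(1680 - 512000 - 187520 + 2580000 + 6880000\right) - 1360} = \frac{1}{8762160 - 1360} = \frac{1}{8760800}$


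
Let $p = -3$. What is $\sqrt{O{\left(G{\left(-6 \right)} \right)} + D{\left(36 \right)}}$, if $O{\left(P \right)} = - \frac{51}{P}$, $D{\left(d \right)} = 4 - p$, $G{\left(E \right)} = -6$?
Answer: $\frac{\sqrt{62}}{2} \approx 3.937$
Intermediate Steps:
$D{\left(d \right)} = 7$ ($D{\left(d \right)} = 4 - -3 = 4 + 3 = 7$)
$\sqrt{O{\left(G{\left(-6 \right)} \right)} + D{\left(36 \right)}} = \sqrt{- \frac{51}{-6} + 7} = \sqrt{\left(-51\right) \left(- \frac{1}{6}\right) + 7} = \sqrt{\frac{17}{2} + 7} = \sqrt{\frac{31}{2}} = \frac{\sqrt{62}}{2}$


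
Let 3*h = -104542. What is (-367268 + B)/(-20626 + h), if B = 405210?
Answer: -56913/83210 ≈ -0.68397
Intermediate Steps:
h = -104542/3 (h = (1/3)*(-104542) = -104542/3 ≈ -34847.)
(-367268 + B)/(-20626 + h) = (-367268 + 405210)/(-20626 - 104542/3) = 37942/(-166420/3) = 37942*(-3/166420) = -56913/83210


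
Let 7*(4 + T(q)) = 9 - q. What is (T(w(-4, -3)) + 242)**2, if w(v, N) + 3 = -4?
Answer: 2829124/49 ≈ 57737.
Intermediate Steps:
w(v, N) = -7 (w(v, N) = -3 - 4 = -7)
T(q) = -19/7 - q/7 (T(q) = -4 + (9 - q)/7 = -4 + (9/7 - q/7) = -19/7 - q/7)
(T(w(-4, -3)) + 242)**2 = ((-19/7 - 1/7*(-7)) + 242)**2 = ((-19/7 + 1) + 242)**2 = (-12/7 + 242)**2 = (1682/7)**2 = 2829124/49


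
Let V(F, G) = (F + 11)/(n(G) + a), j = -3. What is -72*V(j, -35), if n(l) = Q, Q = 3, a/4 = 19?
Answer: -576/79 ≈ -7.2911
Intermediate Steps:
a = 76 (a = 4*19 = 76)
n(l) = 3
V(F, G) = 11/79 + F/79 (V(F, G) = (F + 11)/(3 + 76) = (11 + F)/79 = (11 + F)*(1/79) = 11/79 + F/79)
-72*V(j, -35) = -72*(11/79 + (1/79)*(-3)) = -72*(11/79 - 3/79) = -72*8/79 = -576/79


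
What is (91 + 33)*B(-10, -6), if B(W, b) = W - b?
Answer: -496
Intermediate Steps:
(91 + 33)*B(-10, -6) = (91 + 33)*(-10 - 1*(-6)) = 124*(-10 + 6) = 124*(-4) = -496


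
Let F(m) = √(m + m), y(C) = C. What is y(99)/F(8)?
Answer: 99/4 ≈ 24.750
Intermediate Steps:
F(m) = √2*√m (F(m) = √(2*m) = √2*√m)
y(99)/F(8) = 99/((√2*√8)) = 99/((√2*(2*√2))) = 99/4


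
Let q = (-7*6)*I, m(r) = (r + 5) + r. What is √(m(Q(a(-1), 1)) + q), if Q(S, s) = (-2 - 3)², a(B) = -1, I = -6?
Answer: √307 ≈ 17.521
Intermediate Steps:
Q(S, s) = 25 (Q(S, s) = (-5)² = 25)
m(r) = 5 + 2*r (m(r) = (5 + r) + r = 5 + 2*r)
q = 252 (q = -7*6*(-6) = -42*(-6) = 252)
√(m(Q(a(-1), 1)) + q) = √((5 + 2*25) + 252) = √((5 + 50) + 252) = √(55 + 252) = √307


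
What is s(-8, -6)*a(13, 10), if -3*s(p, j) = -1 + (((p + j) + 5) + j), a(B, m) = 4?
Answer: 64/3 ≈ 21.333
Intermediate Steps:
s(p, j) = -4/3 - 2*j/3 - p/3 (s(p, j) = -(-1 + (((p + j) + 5) + j))/3 = -(-1 + (((j + p) + 5) + j))/3 = -(-1 + ((5 + j + p) + j))/3 = -(-1 + (5 + p + 2*j))/3 = -(4 + p + 2*j)/3 = -4/3 - 2*j/3 - p/3)
s(-8, -6)*a(13, 10) = (-4/3 - ⅔*(-6) - ⅓*(-8))*4 = (-4/3 + 4 + 8/3)*4 = (16/3)*4 = 64/3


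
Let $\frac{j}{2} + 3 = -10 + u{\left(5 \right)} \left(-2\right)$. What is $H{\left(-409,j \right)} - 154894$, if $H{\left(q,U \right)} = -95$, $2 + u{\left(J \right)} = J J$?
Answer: $-154989$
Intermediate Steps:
$u{\left(J \right)} = -2 + J^{2}$ ($u{\left(J \right)} = -2 + J J = -2 + J^{2}$)
$j = -118$ ($j = -6 + 2 \left(-10 + \left(-2 + 5^{2}\right) \left(-2\right)\right) = -6 + 2 \left(-10 + \left(-2 + 25\right) \left(-2\right)\right) = -6 + 2 \left(-10 + 23 \left(-2\right)\right) = -6 + 2 \left(-10 - 46\right) = -6 + 2 \left(-56\right) = -6 - 112 = -118$)
$H{\left(-409,j \right)} - 154894 = -95 - 154894 = -154989$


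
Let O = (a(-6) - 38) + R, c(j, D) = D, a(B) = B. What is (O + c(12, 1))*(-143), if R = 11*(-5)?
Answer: 14014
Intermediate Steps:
R = -55
O = -99 (O = (-6 - 38) - 55 = -44 - 55 = -99)
(O + c(12, 1))*(-143) = (-99 + 1)*(-143) = -98*(-143) = 14014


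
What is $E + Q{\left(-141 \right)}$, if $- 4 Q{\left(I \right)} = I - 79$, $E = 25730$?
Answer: $25785$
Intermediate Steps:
$Q{\left(I \right)} = \frac{79}{4} - \frac{I}{4}$ ($Q{\left(I \right)} = - \frac{I - 79}{4} = - \frac{-79 + I}{4} = \frac{79}{4} - \frac{I}{4}$)
$E + Q{\left(-141 \right)} = 25730 + \left(\frac{79}{4} - - \frac{141}{4}\right) = 25730 + \left(\frac{79}{4} + \frac{141}{4}\right) = 25730 + 55 = 25785$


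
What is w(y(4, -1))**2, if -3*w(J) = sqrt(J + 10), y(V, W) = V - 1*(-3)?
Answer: 17/9 ≈ 1.8889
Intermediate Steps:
y(V, W) = 3 + V (y(V, W) = V + 3 = 3 + V)
w(J) = -sqrt(10 + J)/3 (w(J) = -sqrt(J + 10)/3 = -sqrt(10 + J)/3)
w(y(4, -1))**2 = (-sqrt(10 + (3 + 4))/3)**2 = (-sqrt(10 + 7)/3)**2 = (-sqrt(17)/3)**2 = 17/9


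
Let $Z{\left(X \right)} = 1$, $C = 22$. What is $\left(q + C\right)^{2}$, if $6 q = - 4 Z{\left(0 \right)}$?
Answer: $\frac{4096}{9} \approx 455.11$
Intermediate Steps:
$q = - \frac{2}{3}$ ($q = \frac{\left(-4\right) 1}{6} = \frac{1}{6} \left(-4\right) = - \frac{2}{3} \approx -0.66667$)
$\left(q + C\right)^{2} = \left(- \frac{2}{3} + 22\right)^{2} = \left(\frac{64}{3}\right)^{2} = \frac{4096}{9}$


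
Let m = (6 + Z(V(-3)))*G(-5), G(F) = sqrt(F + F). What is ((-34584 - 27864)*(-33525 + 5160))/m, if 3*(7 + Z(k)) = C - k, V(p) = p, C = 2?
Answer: -265700628*I*sqrt(10) ≈ -8.4022e+8*I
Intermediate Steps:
G(F) = sqrt(2)*sqrt(F) (G(F) = sqrt(2*F) = sqrt(2)*sqrt(F))
Z(k) = -19/3 - k/3 (Z(k) = -7 + (2 - k)/3 = -7 + (2/3 - k/3) = -19/3 - k/3)
m = 2*I*sqrt(10)/3 (m = (6 + (-19/3 - 1/3*(-3)))*(sqrt(2)*sqrt(-5)) = (6 + (-19/3 + 1))*(sqrt(2)*(I*sqrt(5))) = (6 - 16/3)*(I*sqrt(10)) = 2*(I*sqrt(10))/3 = 2*I*sqrt(10)/3 ≈ 2.1082*I)
((-34584 - 27864)*(-33525 + 5160))/m = ((-34584 - 27864)*(-33525 + 5160))/((2*I*sqrt(10)/3)) = (-62448*(-28365))*(-3*I*sqrt(10)/20) = 1771337520*(-3*I*sqrt(10)/20) = -265700628*I*sqrt(10)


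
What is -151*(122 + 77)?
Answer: -30049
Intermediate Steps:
-151*(122 + 77) = -151*199 = -30049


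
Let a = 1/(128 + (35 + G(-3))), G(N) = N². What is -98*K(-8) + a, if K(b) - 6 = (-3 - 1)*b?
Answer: -640527/172 ≈ -3724.0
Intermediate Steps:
K(b) = 6 - 4*b (K(b) = 6 + (-3 - 1)*b = 6 - 4*b)
a = 1/172 (a = 1/(128 + (35 + (-3)²)) = 1/(128 + (35 + 9)) = 1/(128 + 44) = 1/172 ≈ 0.0058140)
-98*K(-8) + a = -98*(6 - 4*(-8)) + 1/172 = -98*(6 + 32) + 1/172 = -98*38 + 1/172 = -3724 + 1/172 = -640527/172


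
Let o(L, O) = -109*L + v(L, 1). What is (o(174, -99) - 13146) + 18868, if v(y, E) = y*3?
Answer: -12722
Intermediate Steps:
v(y, E) = 3*y
o(L, O) = -106*L (o(L, O) = -109*L + 3*L = -106*L)
(o(174, -99) - 13146) + 18868 = (-106*174 - 13146) + 18868 = (-18444 - 13146) + 18868 = -31590 + 18868 = -12722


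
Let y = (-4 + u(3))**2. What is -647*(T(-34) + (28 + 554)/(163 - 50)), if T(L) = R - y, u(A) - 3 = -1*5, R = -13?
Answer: 3205885/113 ≈ 28371.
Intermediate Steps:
u(A) = -2 (u(A) = 3 - 1*5 = 3 - 5 = -2)
y = 36 (y = (-4 - 2)**2 = (-6)**2 = 36)
T(L) = -49 (T(L) = -13 - 1*36 = -13 - 36 = -49)
-647*(T(-34) + (28 + 554)/(163 - 50)) = -647*(-49 + (28 + 554)/(163 - 50)) = -647*(-49 + 582/113) = -647*(-4955/113) = 3205885/113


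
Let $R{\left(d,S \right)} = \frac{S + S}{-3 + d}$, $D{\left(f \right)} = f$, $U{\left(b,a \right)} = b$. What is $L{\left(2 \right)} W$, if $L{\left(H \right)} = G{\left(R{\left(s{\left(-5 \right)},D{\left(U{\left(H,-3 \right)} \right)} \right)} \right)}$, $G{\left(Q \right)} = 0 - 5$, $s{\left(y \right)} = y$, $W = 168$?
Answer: $-840$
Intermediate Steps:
$R{\left(d,S \right)} = \frac{2 S}{-3 + d}$
$G{\left(Q \right)} = -5$
$L{\left(H \right)} = -5$
$L{\left(2 \right)} W = \left(-5\right) 168 = -840$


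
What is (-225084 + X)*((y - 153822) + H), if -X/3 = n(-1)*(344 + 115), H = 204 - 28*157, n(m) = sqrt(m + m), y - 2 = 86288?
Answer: 16143924816 + 98763948*I*sqrt(2) ≈ 1.6144e+10 + 1.3967e+8*I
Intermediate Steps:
y = 86290 (y = 2 + 86288 = 86290)
n(m) = sqrt(2)*sqrt(m) (n(m) = sqrt(2*m) = sqrt(2)*sqrt(m))
H = -4192 (H = 204 - 4396 = -4192)
X = -1377*I*sqrt(2) (X = -3*sqrt(2)*sqrt(-1)*(344 + 115) = -3*sqrt(2)*I*459 = -3*I*sqrt(2)*459 = -1377*I*sqrt(2) ≈ -1947.4*I)
(-225084 + X)*((y - 153822) + H) = (-225084 - 1377*I*sqrt(2))*((86290 - 153822) - 4192) = (-225084 - 1377*I*sqrt(2))*(-67532 - 4192) = (-225084 - 1377*I*sqrt(2))*(-71724) = 16143924816 + 98763948*I*sqrt(2)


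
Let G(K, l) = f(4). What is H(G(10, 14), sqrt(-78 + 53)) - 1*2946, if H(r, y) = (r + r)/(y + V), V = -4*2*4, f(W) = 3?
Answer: -3090546/1049 - 30*I/1049 ≈ -2946.2 - 0.028599*I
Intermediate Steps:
V = -32 (V = -8*4 = -32)
G(K, l) = 3
H(r, y) = 2*r/(-32 + y) (H(r, y) = (r + r)/(y - 32) = (2*r)/(-32 + y) = 2*r/(-32 + y))
H(G(10, 14), sqrt(-78 + 53)) - 1*2946 = 2*3/(-32 + sqrt(-78 + 53)) - 1*2946 = 2*3/(-32 + sqrt(-25)) - 2946 = 2*3/(-32 + 5*I) - 2946 = 2*3*((-32 - 5*I)/1049) - 2946 = (-192/1049 - 30*I/1049) - 2946 = -3090546/1049 - 30*I/1049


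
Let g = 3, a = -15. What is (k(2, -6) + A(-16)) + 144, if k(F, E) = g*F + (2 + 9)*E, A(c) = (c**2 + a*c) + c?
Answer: 564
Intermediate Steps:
A(c) = c**2 - 14*c (A(c) = (c**2 - 15*c) + c = c**2 - 14*c)
k(F, E) = 3*F + 11*E (k(F, E) = 3*F + (2 + 9)*E = 3*F + 11*E)
(k(2, -6) + A(-16)) + 144 = ((3*2 + 11*(-6)) - 16*(-14 - 16)) + 144 = ((6 - 66) - 16*(-30)) + 144 = (-60 + 480) + 144 = 420 + 144 = 564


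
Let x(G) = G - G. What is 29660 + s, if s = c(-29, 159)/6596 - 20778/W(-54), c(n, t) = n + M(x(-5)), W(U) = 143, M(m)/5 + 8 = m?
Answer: 27839080925/943228 ≈ 29515.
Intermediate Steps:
x(G) = 0
M(m) = -40 + 5*m
c(n, t) = -40 + n (c(n, t) = n + (-40 + 5*0) = n + (-40 + 0) = n - 40 = -40 + n)
s = -137061555/943228 (s = (-40 - 29)/6596 - 20778/143 = -69*1/6596 - 20778*1/143 = -69/6596 - 20778/143 = -137061555/943228 ≈ -145.31)
29660 + s = 29660 - 137061555/943228 = 27839080925/943228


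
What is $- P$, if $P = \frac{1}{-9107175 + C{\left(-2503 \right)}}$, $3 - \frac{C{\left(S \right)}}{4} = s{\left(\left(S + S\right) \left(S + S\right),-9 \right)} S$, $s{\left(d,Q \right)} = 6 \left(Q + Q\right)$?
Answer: $\frac{1}{10188459} \approx 9.815 \cdot 10^{-8}$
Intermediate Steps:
$s{\left(d,Q \right)} = 12 Q$ ($s{\left(d,Q \right)} = 6 \cdot 2 Q = 12 Q$)
$C{\left(S \right)} = 12 + 432 S$ ($C{\left(S \right)} = 12 - 4 \cdot 12 \left(-9\right) S = 12 - 4 \left(- 108 S\right) = 12 + 432 S$)
$P = - \frac{1}{10188459}$ ($P = \frac{1}{-9107175 + \left(12 + 432 \left(-2503\right)\right)} = \frac{1}{-9107175 + \left(12 - 1081296\right)} = \frac{1}{-9107175 - 1081284} = \frac{1}{-10188459} = - \frac{1}{10188459} \approx -9.815 \cdot 10^{-8}$)
$- P = \left(-1\right) \left(- \frac{1}{10188459}\right) = \frac{1}{10188459}$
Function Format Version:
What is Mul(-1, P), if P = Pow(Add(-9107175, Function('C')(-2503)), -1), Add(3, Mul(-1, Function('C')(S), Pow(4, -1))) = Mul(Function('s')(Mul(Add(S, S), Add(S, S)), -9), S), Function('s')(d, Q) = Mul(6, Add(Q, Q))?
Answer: Rational(1, 10188459) ≈ 9.8150e-8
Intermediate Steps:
Function('s')(d, Q) = Mul(12, Q) (Function('s')(d, Q) = Mul(6, Mul(2, Q)) = Mul(12, Q))
Function('C')(S) = Add(12, Mul(432, S)) (Function('C')(S) = Add(12, Mul(-4, Mul(Mul(12, -9), S))) = Add(12, Mul(-4, Mul(-108, S))) = Add(12, Mul(432, S)))
P = Rational(-1, 10188459) (P = Pow(Add(-9107175, Add(12, Mul(432, -2503))), -1) = Pow(Add(-9107175, Add(12, -1081296)), -1) = Pow(Add(-9107175, -1081284), -1) = Pow(-10188459, -1) = Rational(-1, 10188459) ≈ -9.8150e-8)
Mul(-1, P) = Mul(-1, Rational(-1, 10188459)) = Rational(1, 10188459)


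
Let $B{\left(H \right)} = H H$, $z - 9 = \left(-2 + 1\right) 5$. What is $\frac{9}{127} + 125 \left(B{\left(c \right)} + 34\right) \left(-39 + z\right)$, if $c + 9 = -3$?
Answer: $- \frac{98901241}{127} \approx -7.7875 \cdot 10^{5}$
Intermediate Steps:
$c = -12$ ($c = -9 - 3 = -12$)
$z = 4$ ($z = 9 + \left(-2 + 1\right) 5 = 9 - 5 = 4$)
$B{\left(H \right)} = H^{2}$
$\frac{9}{127} + 125 \left(B{\left(c \right)} + 34\right) \left(-39 + z\right) = \frac{9}{127} + 125 \left(\left(-12\right)^{2} + 34\right) \left(-39 + 4\right) = 9 \cdot \frac{1}{127} + 125 \left(144 + 34\right) \left(-35\right) = \frac{9}{127} + 125 \cdot 178 \left(-35\right) = \frac{9}{127} + 125 \left(-6230\right) = \frac{9}{127} - 778750 = - \frac{98901241}{127}$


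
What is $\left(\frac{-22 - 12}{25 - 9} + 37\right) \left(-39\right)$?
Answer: $- \frac{10881}{8} \approx -1360.1$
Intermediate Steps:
$\left(\frac{-22 - 12}{25 - 9} + 37\right) \left(-39\right) = \left(- \frac{34}{16} + 37\right) \left(-39\right) = \left(\left(-34\right) \frac{1}{16} + 37\right) \left(-39\right) = \left(- \frac{17}{8} + 37\right) \left(-39\right) = \frac{279}{8} \left(-39\right) = - \frac{10881}{8}$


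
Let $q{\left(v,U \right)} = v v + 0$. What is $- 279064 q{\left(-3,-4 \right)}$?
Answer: $-2511576$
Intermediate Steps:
$q{\left(v,U \right)} = v^{2}$ ($q{\left(v,U \right)} = v^{2} + 0 = v^{2}$)
$- 279064 q{\left(-3,-4 \right)} = - 279064 \left(-3\right)^{2} = \left(-279064\right) 9 = -2511576$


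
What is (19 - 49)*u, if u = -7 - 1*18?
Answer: 750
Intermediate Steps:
u = -25 (u = -7 - 18 = -25)
(19 - 49)*u = (19 - 49)*(-25) = -30*(-25) = 750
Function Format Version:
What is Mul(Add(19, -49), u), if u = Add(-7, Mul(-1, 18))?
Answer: 750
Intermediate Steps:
u = -25 (u = Add(-7, -18) = -25)
Mul(Add(19, -49), u) = Mul(Add(19, -49), -25) = Mul(-30, -25) = 750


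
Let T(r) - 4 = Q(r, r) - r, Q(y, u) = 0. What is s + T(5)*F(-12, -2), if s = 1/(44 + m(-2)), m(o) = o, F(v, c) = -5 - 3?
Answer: 337/42 ≈ 8.0238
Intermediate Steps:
F(v, c) = -8
T(r) = 4 - r (T(r) = 4 + (0 - r) = 4 - r)
s = 1/42 (s = 1/(44 - 2) = 1/42 ≈ 0.023810)
s + T(5)*F(-12, -2) = 1/42 + (4 - 1*5)*(-8) = 1/42 + (4 - 5)*(-8) = 1/42 - 1*(-8) = 1/42 + 8 = 337/42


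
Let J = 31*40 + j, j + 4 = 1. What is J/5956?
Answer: 1237/5956 ≈ 0.20769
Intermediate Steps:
j = -3 (j = -4 + 1 = -3)
J = 1237 (J = 31*40 - 3 = 1240 - 3 = 1237)
J/5956 = 1237/5956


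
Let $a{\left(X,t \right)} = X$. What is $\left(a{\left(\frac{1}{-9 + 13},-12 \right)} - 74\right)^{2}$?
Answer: $\frac{87025}{16} \approx 5439.1$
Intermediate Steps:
$\left(a{\left(\frac{1}{-9 + 13},-12 \right)} - 74\right)^{2} = \left(\frac{1}{-9 + 13} - 74\right)^{2} = \left(\frac{1}{4} - 74\right)^{2} = \left(- \frac{295}{4}\right)^{2} = \frac{87025}{16}$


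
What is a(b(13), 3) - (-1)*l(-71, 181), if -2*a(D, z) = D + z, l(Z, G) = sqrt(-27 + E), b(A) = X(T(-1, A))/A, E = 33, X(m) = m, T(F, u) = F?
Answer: -19/13 + sqrt(6) ≈ 0.98795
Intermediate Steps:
b(A) = -1/A
l(Z, G) = sqrt(6) (l(Z, G) = sqrt(-27 + 33) = sqrt(6))
a(D, z) = -D/2 - z/2 (a(D, z) = -(D + z)/2 = -D/2 - z/2)
a(b(13), 3) - (-1)*l(-71, 181) = (-(-1)/(2*13) - 1/2*3) - (-1)*sqrt(6) = (-(-1)/(2*13) - 3/2) + sqrt(6) = (-1/2*(-1/13) - 3/2) + sqrt(6) = (1/26 - 3/2) + sqrt(6) = -19/13 + sqrt(6)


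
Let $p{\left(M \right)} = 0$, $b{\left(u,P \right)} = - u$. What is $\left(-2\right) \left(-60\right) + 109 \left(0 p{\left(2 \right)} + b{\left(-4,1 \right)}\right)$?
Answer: $556$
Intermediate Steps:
$\left(-2\right) \left(-60\right) + 109 \left(0 p{\left(2 \right)} + b{\left(-4,1 \right)}\right) = \left(-2\right) \left(-60\right) + 109 \left(0 \cdot 0 - -4\right) = 120 + 109 \left(0 + 4\right) = 120 + 109 \cdot 4 = 120 + 436 = 556$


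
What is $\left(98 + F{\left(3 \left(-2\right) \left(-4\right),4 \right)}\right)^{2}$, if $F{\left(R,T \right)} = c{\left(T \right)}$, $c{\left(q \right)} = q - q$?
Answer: $9604$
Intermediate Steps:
$c{\left(q \right)} = 0$
$F{\left(R,T \right)} = 0$
$\left(98 + F{\left(3 \left(-2\right) \left(-4\right),4 \right)}\right)^{2} = \left(98 + 0\right)^{2} = 98^{2} = 9604$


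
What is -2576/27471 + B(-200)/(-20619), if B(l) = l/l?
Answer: -17714005/188808183 ≈ -0.093820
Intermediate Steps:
B(l) = 1
-2576/27471 + B(-200)/(-20619) = -2576/27471 + 1/(-20619) = -2576*1/27471 + 1*(-1/20619) = -2576/27471 - 1/20619 = -17714005/188808183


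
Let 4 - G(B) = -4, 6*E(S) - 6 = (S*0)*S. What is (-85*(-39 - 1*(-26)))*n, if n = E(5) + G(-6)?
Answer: 9945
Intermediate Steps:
E(S) = 1 (E(S) = 1 + ((S*0)*S)/6 = 1 + (0*S)/6 = 1 + (⅙)*0 = 1 + 0 = 1)
G(B) = 8 (G(B) = 4 - 1*(-4) = 4 + 4 = 8)
n = 9 (n = 1 + 8 = 9)
(-85*(-39 - 1*(-26)))*n = -85*(-39 - 1*(-26))*9 = -85*(-39 + 26)*9 = -85*(-13)*9 = 1105*9 = 9945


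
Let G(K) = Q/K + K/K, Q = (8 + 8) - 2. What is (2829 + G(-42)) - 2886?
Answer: -169/3 ≈ -56.333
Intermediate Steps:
Q = 14 (Q = 16 - 2 = 14)
G(K) = 1 + 14/K (G(K) = 14/K + K/K = 14/K + 1 = 1 + 14/K)
(2829 + G(-42)) - 2886 = (2829 + (14 - 42)/(-42)) - 2886 = (2829 - 1/42*(-28)) - 2886 = (2829 + 2/3) - 2886 = 8489/3 - 2886 = -169/3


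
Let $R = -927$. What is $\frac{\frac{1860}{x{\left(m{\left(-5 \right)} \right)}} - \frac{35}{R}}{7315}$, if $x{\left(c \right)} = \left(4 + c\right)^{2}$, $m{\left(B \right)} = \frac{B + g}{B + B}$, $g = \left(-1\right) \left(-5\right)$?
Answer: $\frac{86239}{5424804} \approx 0.015897$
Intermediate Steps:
$g = 5$
$m{\left(B \right)} = \frac{5 + B}{2 B}$ ($m{\left(B \right)} = \frac{B + 5}{B + B} = \frac{5 + B}{2 B}$)
$\frac{\frac{1860}{x{\left(m{\left(-5 \right)} \right)}} - \frac{35}{R}}{7315} = \frac{\frac{1860}{\left(4 + \frac{5 - 5}{2 \left(-5\right)}\right)^{2}} - \frac{35}{-927}}{7315} = \left(\frac{1860}{\left(4 + \frac{1}{2} \left(- \frac{1}{5}\right) 0\right)^{2}} - - \frac{35}{927}\right) \frac{1}{7315} = \left(\frac{1860}{\left(4 + 0\right)^{2}} + \frac{35}{927}\right) \frac{1}{7315} = \left(\frac{1860}{4^{2}} + \frac{35}{927}\right) \frac{1}{7315} = \left(\frac{1860}{16} + \frac{35}{927}\right) \frac{1}{7315} = \left(1860 \cdot \frac{1}{16} + \frac{35}{927}\right) \frac{1}{7315} = \left(\frac{465}{4} + \frac{35}{927}\right) \frac{1}{7315} = \frac{431195}{3708} \cdot \frac{1}{7315} = \frac{86239}{5424804}$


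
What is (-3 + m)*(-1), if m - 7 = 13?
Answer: -17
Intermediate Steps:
m = 20 (m = 7 + 13 = 20)
(-3 + m)*(-1) = (-3 + 20)*(-1) = 17*(-1) = -17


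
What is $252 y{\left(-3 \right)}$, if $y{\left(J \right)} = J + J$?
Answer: $-1512$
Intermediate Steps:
$y{\left(J \right)} = 2 J$
$252 y{\left(-3 \right)} = 252 \cdot 2 \left(-3\right) = 252 \left(-6\right) = -1512$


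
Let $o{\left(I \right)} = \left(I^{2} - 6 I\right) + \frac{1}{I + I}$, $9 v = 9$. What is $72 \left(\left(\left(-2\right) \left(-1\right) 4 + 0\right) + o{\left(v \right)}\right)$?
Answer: $252$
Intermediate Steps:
$v = 1$ ($v = \frac{1}{9} \cdot 9 = 1$)
$o{\left(I \right)} = I^{2} + \frac{1}{2 I} - 6 I$ ($o{\left(I \right)} = \left(I^{2} - 6 I\right) + \frac{1}{2 I} = I^{2} + \frac{1}{2 I} - 6 I$)
$72 \left(\left(\left(-2\right) \left(-1\right) 4 + 0\right) + o{\left(v \right)}\right) = 72 \left(\left(\left(-2\right) \left(-1\right) 4 + 0\right) + \left(1^{2} + \frac{1}{2 \cdot 1} - 6\right)\right) = 72 \left(\left(2 \cdot 4 + 0\right) + \left(1 + \frac{1}{2} \cdot 1 - 6\right)\right) = 72 \left(\left(8 + 0\right) + \left(1 + \frac{1}{2} - 6\right)\right) = 72 \left(8 - \frac{9}{2}\right) = 72 \cdot \frac{7}{2} = 252$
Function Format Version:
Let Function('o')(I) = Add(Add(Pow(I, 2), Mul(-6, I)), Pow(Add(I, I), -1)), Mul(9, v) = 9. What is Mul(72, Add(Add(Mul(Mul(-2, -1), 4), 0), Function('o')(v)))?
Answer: 252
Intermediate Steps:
v = 1 (v = Mul(Rational(1, 9), 9) = 1)
Function('o')(I) = Add(Pow(I, 2), Mul(Rational(1, 2), Pow(I, -1)), Mul(-6, I)) (Function('o')(I) = Add(Add(Pow(I, 2), Mul(-6, I)), Pow(Mul(2, I), -1)) = Add(Add(Pow(I, 2), Mul(-6, I)), Mul(Rational(1, 2), Pow(I, -1))) = Add(Pow(I, 2), Mul(Rational(1, 2), Pow(I, -1)), Mul(-6, I)))
Mul(72, Add(Add(Mul(Mul(-2, -1), 4), 0), Function('o')(v))) = Mul(72, Add(Add(Mul(Mul(-2, -1), 4), 0), Add(Pow(1, 2), Mul(Rational(1, 2), Pow(1, -1)), Mul(-6, 1)))) = Mul(72, Add(Add(Mul(2, 4), 0), Add(1, Mul(Rational(1, 2), 1), -6))) = Mul(72, Add(Add(8, 0), Add(1, Rational(1, 2), -6))) = Mul(72, Add(8, Rational(-9, 2))) = Mul(72, Rational(7, 2)) = 252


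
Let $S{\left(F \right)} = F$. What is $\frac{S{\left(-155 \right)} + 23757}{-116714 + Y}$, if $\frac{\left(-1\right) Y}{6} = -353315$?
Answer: $\frac{11801}{1001588} \approx 0.011782$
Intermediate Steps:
$Y = 2119890$ ($Y = \left(-6\right) \left(-353315\right) = 2119890$)
$\frac{S{\left(-155 \right)} + 23757}{-116714 + Y} = \frac{-155 + 23757}{-116714 + 2119890} = \frac{23602}{2003176} = 23602 \cdot \frac{1}{2003176} = \frac{11801}{1001588}$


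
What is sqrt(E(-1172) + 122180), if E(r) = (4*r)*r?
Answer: 2*sqrt(1404129) ≈ 2369.9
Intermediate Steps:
E(r) = 4*r**2
sqrt(E(-1172) + 122180) = sqrt(4*(-1172)**2 + 122180) = sqrt(4*1373584 + 122180) = sqrt(5494336 + 122180) = sqrt(5616516) = 2*sqrt(1404129)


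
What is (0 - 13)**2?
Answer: 169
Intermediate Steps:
(0 - 13)**2 = (-13)**2 = 169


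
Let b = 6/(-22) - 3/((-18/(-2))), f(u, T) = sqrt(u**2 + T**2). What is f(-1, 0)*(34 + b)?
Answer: 1102/33 ≈ 33.394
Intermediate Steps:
f(u, T) = sqrt(T**2 + u**2)
b = -20/33 (b = 6*(-1/22) - 3/((-18*(-1)/2)) = -3/11 - 3/((-6*(-3/2))) = -3/11 - 3/9 = -3/11 - 3*1/9 = -3/11 - 1/3 = -20/33 ≈ -0.60606)
f(-1, 0)*(34 + b) = sqrt(0**2 + (-1)**2)*(34 - 20/33) = sqrt(0 + 1)*(1102/33) = sqrt(1)*(1102/33) = 1*(1102/33) = 1102/33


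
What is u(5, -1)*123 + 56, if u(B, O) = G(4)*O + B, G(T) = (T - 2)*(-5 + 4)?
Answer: 917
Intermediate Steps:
G(T) = 2 - T (G(T) = (-2 + T)*(-1) = 2 - T)
u(B, O) = B - 2*O (u(B, O) = (2 - 1*4)*O + B = (2 - 4)*O + B = -2*O + B = B - 2*O)
u(5, -1)*123 + 56 = (5 - 2*(-1))*123 + 56 = (5 + 2)*123 + 56 = 7*123 + 56 = 861 + 56 = 917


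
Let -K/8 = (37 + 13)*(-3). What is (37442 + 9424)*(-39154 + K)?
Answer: -1778752164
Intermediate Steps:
K = 1200 (K = -8*(37 + 13)*(-3) = -400*(-3) = -8*(-150) = 1200)
(37442 + 9424)*(-39154 + K) = (37442 + 9424)*(-39154 + 1200) = 46866*(-37954) = -1778752164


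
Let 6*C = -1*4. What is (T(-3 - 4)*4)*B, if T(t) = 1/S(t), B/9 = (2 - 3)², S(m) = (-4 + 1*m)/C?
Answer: 24/11 ≈ 2.1818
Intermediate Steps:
C = -⅔ (C = (-1*4)/6 = (⅙)*(-4) = -⅔ ≈ -0.66667)
S(m) = 6 - 3*m/2 (S(m) = (-4 + 1*m)/(-⅔) = (-4 + m)*(-3/2) = 6 - 3*m/2)
B = 9 (B = 9*(2 - 3)² = 9*(-1)² = 9*1 = 9)
T(t) = 1/(6 - 3*t/2)
(T(-3 - 4)*4)*B = ((2/(3*(4 - (-3 - 4))))*4)*9 = ((2/(3*(4 - 1*(-7))))*4)*9 = ((2/(3*(4 + 7)))*4)*9 = (((⅔)/11)*4)*9 = (((⅔)*(1/11))*4)*9 = ((2/33)*4)*9 = (8/33)*9 = 24/11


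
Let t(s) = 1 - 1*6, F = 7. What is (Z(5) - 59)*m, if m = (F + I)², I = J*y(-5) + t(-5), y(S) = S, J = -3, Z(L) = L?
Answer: -15606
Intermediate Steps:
t(s) = -5 (t(s) = 1 - 6 = -5)
I = 10 (I = -3*(-5) - 5 = 15 - 5 = 10)
m = 289 (m = (7 + 10)² = 17² = 289)
(Z(5) - 59)*m = (5 - 59)*289 = -54*289 = -15606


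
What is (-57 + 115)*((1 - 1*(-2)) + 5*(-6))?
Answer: -1566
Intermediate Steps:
(-57 + 115)*((1 - 1*(-2)) + 5*(-6)) = 58*((1 + 2) - 30) = 58*(3 - 30) = 58*(-27) = -1566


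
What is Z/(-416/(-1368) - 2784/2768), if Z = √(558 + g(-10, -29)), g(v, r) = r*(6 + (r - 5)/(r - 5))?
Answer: -29583*√355/20758 ≈ -26.852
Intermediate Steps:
g(v, r) = 7*r (g(v, r) = r*(6 + (-5 + r)/(-5 + r)) = r*(6 + 1) = r*7 = 7*r)
Z = √355 (Z = √(558 + 7*(-29)) = √(558 - 203) = √355 ≈ 18.841)
Z/(-416/(-1368) - 2784/2768) = √355/(-416/(-1368) - 2784/2768) = √355/(-416*(-1/1368) - 2784*1/2768) = √355/(52/171 - 174/173) = √355/(-20758/29583) = √355*(-29583/20758) = -29583*√355/20758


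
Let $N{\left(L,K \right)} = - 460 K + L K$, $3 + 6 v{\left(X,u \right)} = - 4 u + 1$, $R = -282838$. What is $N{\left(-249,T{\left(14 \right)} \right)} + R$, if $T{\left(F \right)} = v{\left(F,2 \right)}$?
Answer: $- \frac{844969}{3} \approx -2.8166 \cdot 10^{5}$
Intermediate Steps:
$v{\left(X,u \right)} = - \frac{1}{3} - \frac{2 u}{3}$ ($v{\left(X,u \right)} = - \frac{1}{2} + \frac{- 4 u + 1}{6} = - \frac{1}{2} + \frac{1 - 4 u}{6} = - \frac{1}{2} - \left(- \frac{1}{6} + \frac{2 u}{3}\right) = - \frac{1}{3} - \frac{2 u}{3}$)
$T{\left(F \right)} = - \frac{5}{3}$ ($T{\left(F \right)} = - \frac{1}{3} - \frac{4}{3} = - \frac{5}{3}$)
$N{\left(L,K \right)} = - 460 K + K L$
$N{\left(-249,T{\left(14 \right)} \right)} + R = - \frac{5 \left(-460 - 249\right)}{3} - 282838 = \left(- \frac{5}{3}\right) \left(-709\right) - 282838 = \frac{3545}{3} - 282838 = - \frac{844969}{3}$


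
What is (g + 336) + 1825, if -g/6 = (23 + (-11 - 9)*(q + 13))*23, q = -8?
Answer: 12787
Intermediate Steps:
g = 10626 (g = -6*(23 + (-11 - 9)*(-8 + 13))*23 = -6*(23 - 20*5)*23 = -6*(23 - 100)*23 = -(-462)*23 = -6*(-1771) = 10626)
(g + 336) + 1825 = (10626 + 336) + 1825 = 10962 + 1825 = 12787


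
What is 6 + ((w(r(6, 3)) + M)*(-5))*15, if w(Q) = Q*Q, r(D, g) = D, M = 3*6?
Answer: -4044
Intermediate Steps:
M = 18
w(Q) = Q²
6 + ((w(r(6, 3)) + M)*(-5))*15 = 6 + ((6² + 18)*(-5))*15 = 6 + ((36 + 18)*(-5))*15 = 6 + (54*(-5))*15 = 6 - 270*15 = 6 - 4050 = -4044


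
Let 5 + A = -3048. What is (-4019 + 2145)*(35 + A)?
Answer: 5655732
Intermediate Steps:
A = -3053 (A = -5 - 3048 = -3053)
(-4019 + 2145)*(35 + A) = (-4019 + 2145)*(35 - 3053) = -1874*(-3018) = 5655732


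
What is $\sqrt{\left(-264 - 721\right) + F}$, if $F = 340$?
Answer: $i \sqrt{645} \approx 25.397 i$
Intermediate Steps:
$\sqrt{\left(-264 - 721\right) + F} = \sqrt{\left(-264 - 721\right) + 340} = \sqrt{-985 + 340} = \sqrt{-645} = i \sqrt{645}$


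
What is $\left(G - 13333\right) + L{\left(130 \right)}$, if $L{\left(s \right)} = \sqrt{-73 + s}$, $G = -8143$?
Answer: $-21476 + \sqrt{57} \approx -21468.0$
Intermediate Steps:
$\left(G - 13333\right) + L{\left(130 \right)} = \left(-8143 - 13333\right) + \sqrt{-73 + 130} = -21476 + \sqrt{57}$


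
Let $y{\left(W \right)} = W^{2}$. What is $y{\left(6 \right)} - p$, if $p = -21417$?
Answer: $21453$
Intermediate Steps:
$y{\left(6 \right)} - p = 6^{2} - -21417 = 36 + 21417 = 21453$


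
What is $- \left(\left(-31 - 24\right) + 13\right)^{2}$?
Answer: $-1764$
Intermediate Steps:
$- \left(\left(-31 - 24\right) + 13\right)^{2} = - \left(-55 + 13\right)^{2} = - \left(-42\right)^{2} = \left(-1\right) 1764 = -1764$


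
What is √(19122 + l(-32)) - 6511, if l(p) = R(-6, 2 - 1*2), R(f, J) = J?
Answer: -6511 + √19122 ≈ -6372.7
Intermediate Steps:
l(p) = 0 (l(p) = 2 - 1*2 = 2 - 2 = 0)
√(19122 + l(-32)) - 6511 = √(19122 + 0) - 6511 = √19122 - 6511 = -6511 + √19122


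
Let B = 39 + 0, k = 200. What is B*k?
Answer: 7800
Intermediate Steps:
B = 39
B*k = 39*200 = 7800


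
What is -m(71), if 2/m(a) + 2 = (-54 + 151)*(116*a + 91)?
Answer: -2/807717 ≈ -2.4761e-6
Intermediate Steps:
m(a) = 2/(8825 + 11252*a) (m(a) = 2/(-2 + (-54 + 151)*(116*a + 91)) = 2/(-2 + 97*(91 + 116*a)) = 2/(-2 + (8827 + 11252*a)) = 2/(8825 + 11252*a))
-m(71) = -2/(8825 + 11252*71) = -2/(8825 + 798892) = -2/807717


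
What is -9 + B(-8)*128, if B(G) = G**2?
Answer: 8183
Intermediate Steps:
-9 + B(-8)*128 = -9 + (-8)**2*128 = -9 + 64*128 = -9 + 8192 = 8183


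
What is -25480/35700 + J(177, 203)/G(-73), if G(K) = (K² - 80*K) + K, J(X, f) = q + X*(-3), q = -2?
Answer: -2155387/2829480 ≈ -0.76176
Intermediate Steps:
J(X, f) = -2 - 3*X (J(X, f) = -2 + X*(-3) = -2 - 3*X)
G(K) = K² - 79*K
-25480/35700 + J(177, 203)/G(-73) = -25480/35700 + (-2 - 3*177)/((-73*(-79 - 73))) = -25480*1/35700 + (-2 - 531)/((-73*(-152))) = -182/255 - 533/11096 = -2155387/2829480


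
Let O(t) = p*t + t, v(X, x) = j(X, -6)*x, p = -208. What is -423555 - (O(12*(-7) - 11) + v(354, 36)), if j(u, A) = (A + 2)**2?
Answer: -443796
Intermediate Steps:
j(u, A) = (2 + A)**2
v(X, x) = 16*x (v(X, x) = (2 - 6)**2*x = (-4)**2*x = 16*x)
O(t) = -207*t (O(t) = -208*t + t = -207*t)
-423555 - (O(12*(-7) - 11) + v(354, 36)) = -423555 - (-207*(12*(-7) - 11) + 16*36) = -423555 - (-207*(-84 - 11) + 576) = -423555 - (-207*(-95) + 576) = -423555 - (19665 + 576) = -423555 - 1*20241 = -423555 - 20241 = -443796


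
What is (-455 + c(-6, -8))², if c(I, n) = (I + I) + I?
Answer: 223729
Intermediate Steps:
c(I, n) = 3*I (c(I, n) = 2*I + I = 3*I)
(-455 + c(-6, -8))² = (-455 + 3*(-6))² = (-455 - 18)² = (-473)² = 223729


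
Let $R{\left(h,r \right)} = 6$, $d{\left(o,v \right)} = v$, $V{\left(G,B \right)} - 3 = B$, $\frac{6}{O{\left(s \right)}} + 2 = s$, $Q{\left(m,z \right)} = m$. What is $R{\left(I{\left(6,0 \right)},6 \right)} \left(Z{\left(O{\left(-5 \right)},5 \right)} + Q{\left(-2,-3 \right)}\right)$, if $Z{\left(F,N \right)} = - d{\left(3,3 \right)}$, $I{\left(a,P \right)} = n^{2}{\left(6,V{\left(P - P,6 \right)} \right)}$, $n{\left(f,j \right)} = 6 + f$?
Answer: $-30$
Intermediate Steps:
$O{\left(s \right)} = \frac{6}{-2 + s}$
$V{\left(G,B \right)} = 3 + B$
$I{\left(a,P \right)} = 144$ ($I{\left(a,P \right)} = \left(6 + 6\right)^{2} = 12^{2} = 144$)
$Z{\left(F,N \right)} = -3$ ($Z{\left(F,N \right)} = \left(-1\right) 3 = -3$)
$R{\left(I{\left(6,0 \right)},6 \right)} \left(Z{\left(O{\left(-5 \right)},5 \right)} + Q{\left(-2,-3 \right)}\right) = 6 \left(-3 - 2\right) = 6 \left(-5\right) = -30$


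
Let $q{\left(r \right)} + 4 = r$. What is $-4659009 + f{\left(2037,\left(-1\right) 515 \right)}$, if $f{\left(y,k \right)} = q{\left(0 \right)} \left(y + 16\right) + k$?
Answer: $-4667736$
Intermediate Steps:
$q{\left(r \right)} = -4 + r$
$f{\left(y,k \right)} = -64 + k - 4 y$ ($f{\left(y,k \right)} = \left(-4 + 0\right) \left(y + 16\right) + k = - 4 \left(16 + y\right) + k = \left(-64 - 4 y\right) + k = -64 + k - 4 y$)
$-4659009 + f{\left(2037,\left(-1\right) 515 \right)} = -4659009 - 8727 = -4667736$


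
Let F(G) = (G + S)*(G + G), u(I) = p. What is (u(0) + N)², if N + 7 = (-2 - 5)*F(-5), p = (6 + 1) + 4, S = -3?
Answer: 309136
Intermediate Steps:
p = 11 (p = 7 + 4 = 11)
u(I) = 11
F(G) = 2*G*(-3 + G) (F(G) = (G - 3)*(G + G) = (-3 + G)*(2*G) = 2*G*(-3 + G))
N = -567 (N = -7 + (-2 - 5)*(2*(-5)*(-3 - 5)) = -7 - 14*(-5)*(-8) = -7 - 7*80 = -7 - 560 = -567)
(u(0) + N)² = (11 - 567)² = (-556)² = 309136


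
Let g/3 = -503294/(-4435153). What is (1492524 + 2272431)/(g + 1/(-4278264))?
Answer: 14287820054238446472/1291933873939 ≈ 1.1059e+7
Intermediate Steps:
g = 1509882/4435153 (g = 3*(-503294/(-4435153)) = 3*(-503294*(-1/4435153)) = 3*(503294/4435153) = 1509882/4435153 ≈ 0.34044)
(1492524 + 2272431)/(g + 1/(-4278264)) = (1492524 + 2272431)/(1509882/4435153 + 1/(-4278264)) = 3764955/(1509882/4435153 - 1/4278264) = 3764955/(6459669369695/18974755414392) = 3764955*(18974755414392/6459669369695) = 14287820054238446472/1291933873939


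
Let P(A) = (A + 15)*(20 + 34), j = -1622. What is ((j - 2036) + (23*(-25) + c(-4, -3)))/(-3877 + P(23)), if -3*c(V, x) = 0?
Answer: 4233/1825 ≈ 2.3195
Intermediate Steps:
c(V, x) = 0 (c(V, x) = -1/3*0 = 0)
P(A) = 810 + 54*A (P(A) = (15 + A)*54 = 810 + 54*A)
((j - 2036) + (23*(-25) + c(-4, -3)))/(-3877 + P(23)) = ((-1622 - 2036) + (23*(-25) + 0))/(-3877 + (810 + 54*23)) = (-3658 + (-575 + 0))/(-3877 + (810 + 1242)) = (-3658 - 575)/(-3877 + 2052) = -4233/(-1825) = -4233*(-1/1825) = 4233/1825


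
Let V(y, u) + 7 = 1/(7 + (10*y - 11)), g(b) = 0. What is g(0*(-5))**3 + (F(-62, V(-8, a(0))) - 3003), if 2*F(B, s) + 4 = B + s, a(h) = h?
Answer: -510637/168 ≈ -3039.5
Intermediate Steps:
V(y, u) = -7 + 1/(-4 + 10*y) (V(y, u) = -7 + 1/(7 + (10*y - 11)) = -7 + 1/(7 + (-11 + 10*y)) = -7 + 1/(-4 + 10*y))
F(B, s) = -2 + B/2 + s/2 (F(B, s) = -2 + (B + s)/2 = -2 + (B/2 + s/2) = -2 + B/2 + s/2)
g(0*(-5))**3 + (F(-62, V(-8, a(0))) - 3003) = 0**3 + ((-2 + (1/2)*(-62) + ((29 - 70*(-8))/(2*(-2 + 5*(-8))))/2) - 3003) = 0 + ((-2 - 31 + ((29 + 560)/(2*(-2 - 40)))/2) - 3003) = 0 + ((-2 - 31 + ((1/2)*589/(-42))/2) - 3003) = 0 + ((-2 - 31 + ((1/2)*(-1/42)*589)/2) - 3003) = 0 + ((-2 - 31 + (1/2)*(-589/84)) - 3003) = 0 + ((-2 - 31 - 589/168) - 3003) = 0 + (-6133/168 - 3003) = 0 - 510637/168 = -510637/168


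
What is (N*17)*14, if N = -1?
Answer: -238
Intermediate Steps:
(N*17)*14 = -1*17*14 = -17*14 = -238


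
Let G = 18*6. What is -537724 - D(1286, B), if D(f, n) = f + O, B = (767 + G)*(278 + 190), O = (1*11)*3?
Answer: -539043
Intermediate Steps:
G = 108
O = 33 (O = 11*3 = 33)
B = 409500 (B = (767 + 108)*(278 + 190) = 875*468 = 409500)
D(f, n) = 33 + f (D(f, n) = f + 33 = 33 + f)
-537724 - D(1286, B) = -537724 - (33 + 1286) = -537724 - 1*1319 = -537724 - 1319 = -539043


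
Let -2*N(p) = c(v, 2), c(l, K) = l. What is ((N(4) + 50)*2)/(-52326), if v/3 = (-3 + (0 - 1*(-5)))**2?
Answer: -44/26163 ≈ -0.0016818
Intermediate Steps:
v = 12 (v = 3*(-3 + (0 - 1*(-5)))**2 = 3*(-3 + (0 + 5))**2 = 3*(-3 + 5)**2 = 3*2**2 = 3*4 = 12)
N(p) = -6 (N(p) = -1/2*12 = -6)
((N(4) + 50)*2)/(-52326) = ((-6 + 50)*2)/(-52326) = (44*2)*(-1/52326) = 88*(-1/52326) = -44/26163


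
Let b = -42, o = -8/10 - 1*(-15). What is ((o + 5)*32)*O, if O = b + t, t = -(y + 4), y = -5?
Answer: -125952/5 ≈ -25190.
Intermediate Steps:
o = 71/5 (o = -8*⅒ + 15 = -⅘ + 15 = 71/5 ≈ 14.200)
t = 1 (t = -(-5 + 4) = -1*(-1) = 1)
O = -41 (O = -42 + 1 = -41)
((o + 5)*32)*O = ((71/5 + 5)*32)*(-41) = ((96/5)*32)*(-41) = (3072/5)*(-41) = -125952/5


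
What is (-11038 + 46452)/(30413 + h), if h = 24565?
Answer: 17707/27489 ≈ 0.64415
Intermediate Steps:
(-11038 + 46452)/(30413 + h) = (-11038 + 46452)/(30413 + 24565) = 35414/54978 = 35414*(1/54978) = 17707/27489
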